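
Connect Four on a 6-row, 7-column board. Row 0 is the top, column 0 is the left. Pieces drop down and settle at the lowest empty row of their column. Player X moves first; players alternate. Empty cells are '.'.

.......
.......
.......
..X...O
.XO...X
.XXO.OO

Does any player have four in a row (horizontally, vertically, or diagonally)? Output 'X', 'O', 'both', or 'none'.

none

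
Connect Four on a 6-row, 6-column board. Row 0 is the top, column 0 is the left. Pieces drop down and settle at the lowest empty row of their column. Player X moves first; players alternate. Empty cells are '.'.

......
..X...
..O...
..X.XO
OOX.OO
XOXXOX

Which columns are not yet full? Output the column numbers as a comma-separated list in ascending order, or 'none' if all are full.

col 0: top cell = '.' → open
col 1: top cell = '.' → open
col 2: top cell = '.' → open
col 3: top cell = '.' → open
col 4: top cell = '.' → open
col 5: top cell = '.' → open

Answer: 0,1,2,3,4,5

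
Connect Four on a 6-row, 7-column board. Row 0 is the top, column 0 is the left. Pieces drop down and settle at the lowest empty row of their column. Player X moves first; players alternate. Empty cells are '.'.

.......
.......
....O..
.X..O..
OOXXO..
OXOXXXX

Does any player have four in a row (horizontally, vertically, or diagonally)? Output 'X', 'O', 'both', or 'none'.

X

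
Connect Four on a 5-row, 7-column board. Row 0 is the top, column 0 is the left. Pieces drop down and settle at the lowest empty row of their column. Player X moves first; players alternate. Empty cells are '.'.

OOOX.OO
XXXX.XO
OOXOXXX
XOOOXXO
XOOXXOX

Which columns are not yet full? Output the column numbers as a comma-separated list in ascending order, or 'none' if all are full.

col 0: top cell = 'O' → FULL
col 1: top cell = 'O' → FULL
col 2: top cell = 'O' → FULL
col 3: top cell = 'X' → FULL
col 4: top cell = '.' → open
col 5: top cell = 'O' → FULL
col 6: top cell = 'O' → FULL

Answer: 4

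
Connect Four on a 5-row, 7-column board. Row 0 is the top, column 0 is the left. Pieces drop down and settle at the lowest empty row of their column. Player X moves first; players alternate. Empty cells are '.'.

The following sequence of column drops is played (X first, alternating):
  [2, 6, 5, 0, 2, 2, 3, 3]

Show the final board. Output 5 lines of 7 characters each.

Answer: .......
.......
..O....
..XO...
O.XX.XO

Derivation:
Move 1: X drops in col 2, lands at row 4
Move 2: O drops in col 6, lands at row 4
Move 3: X drops in col 5, lands at row 4
Move 4: O drops in col 0, lands at row 4
Move 5: X drops in col 2, lands at row 3
Move 6: O drops in col 2, lands at row 2
Move 7: X drops in col 3, lands at row 4
Move 8: O drops in col 3, lands at row 3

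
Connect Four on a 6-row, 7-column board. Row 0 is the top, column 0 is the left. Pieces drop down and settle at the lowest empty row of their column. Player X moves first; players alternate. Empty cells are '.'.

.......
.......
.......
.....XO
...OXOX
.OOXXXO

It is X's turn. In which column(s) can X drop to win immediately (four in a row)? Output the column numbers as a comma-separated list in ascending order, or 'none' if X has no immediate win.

col 0: drop X → no win
col 1: drop X → no win
col 2: drop X → no win
col 3: drop X → no win
col 4: drop X → no win
col 5: drop X → no win
col 6: drop X → WIN!

Answer: 6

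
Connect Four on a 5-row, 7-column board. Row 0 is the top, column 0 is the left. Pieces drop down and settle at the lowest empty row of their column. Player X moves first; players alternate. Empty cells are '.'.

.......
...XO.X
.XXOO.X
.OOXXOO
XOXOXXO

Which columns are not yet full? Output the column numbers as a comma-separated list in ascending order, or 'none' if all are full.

Answer: 0,1,2,3,4,5,6

Derivation:
col 0: top cell = '.' → open
col 1: top cell = '.' → open
col 2: top cell = '.' → open
col 3: top cell = '.' → open
col 4: top cell = '.' → open
col 5: top cell = '.' → open
col 6: top cell = '.' → open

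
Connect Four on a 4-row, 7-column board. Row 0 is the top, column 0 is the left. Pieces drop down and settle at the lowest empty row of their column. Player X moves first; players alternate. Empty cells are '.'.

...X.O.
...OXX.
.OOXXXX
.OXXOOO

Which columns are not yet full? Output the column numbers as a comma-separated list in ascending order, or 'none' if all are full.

Answer: 0,1,2,4,6

Derivation:
col 0: top cell = '.' → open
col 1: top cell = '.' → open
col 2: top cell = '.' → open
col 3: top cell = 'X' → FULL
col 4: top cell = '.' → open
col 5: top cell = 'O' → FULL
col 6: top cell = '.' → open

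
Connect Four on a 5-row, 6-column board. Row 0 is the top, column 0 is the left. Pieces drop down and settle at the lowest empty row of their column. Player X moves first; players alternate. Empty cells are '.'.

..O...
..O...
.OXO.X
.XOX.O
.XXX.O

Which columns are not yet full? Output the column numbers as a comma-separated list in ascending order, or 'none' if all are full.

Answer: 0,1,3,4,5

Derivation:
col 0: top cell = '.' → open
col 1: top cell = '.' → open
col 2: top cell = 'O' → FULL
col 3: top cell = '.' → open
col 4: top cell = '.' → open
col 5: top cell = '.' → open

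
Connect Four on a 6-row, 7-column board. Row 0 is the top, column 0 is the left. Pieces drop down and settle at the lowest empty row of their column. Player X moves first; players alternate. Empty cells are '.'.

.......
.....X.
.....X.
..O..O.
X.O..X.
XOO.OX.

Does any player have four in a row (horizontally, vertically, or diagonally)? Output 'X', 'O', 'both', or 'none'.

none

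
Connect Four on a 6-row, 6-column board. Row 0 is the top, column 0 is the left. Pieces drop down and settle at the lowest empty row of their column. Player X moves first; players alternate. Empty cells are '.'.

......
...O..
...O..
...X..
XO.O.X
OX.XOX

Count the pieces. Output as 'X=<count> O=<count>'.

X=6 O=6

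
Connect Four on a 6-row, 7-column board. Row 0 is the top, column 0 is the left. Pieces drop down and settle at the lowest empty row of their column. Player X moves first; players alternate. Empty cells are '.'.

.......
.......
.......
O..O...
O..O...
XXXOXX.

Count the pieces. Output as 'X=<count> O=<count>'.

X=5 O=5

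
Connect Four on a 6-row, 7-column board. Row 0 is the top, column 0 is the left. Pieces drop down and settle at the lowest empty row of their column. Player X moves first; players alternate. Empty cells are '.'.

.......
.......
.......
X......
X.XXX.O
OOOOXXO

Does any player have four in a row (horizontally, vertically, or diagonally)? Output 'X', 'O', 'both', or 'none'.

O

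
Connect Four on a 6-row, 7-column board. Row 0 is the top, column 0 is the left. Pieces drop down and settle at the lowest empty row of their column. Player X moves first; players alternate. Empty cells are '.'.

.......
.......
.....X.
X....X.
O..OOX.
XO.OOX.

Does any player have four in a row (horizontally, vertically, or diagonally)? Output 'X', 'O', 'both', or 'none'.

X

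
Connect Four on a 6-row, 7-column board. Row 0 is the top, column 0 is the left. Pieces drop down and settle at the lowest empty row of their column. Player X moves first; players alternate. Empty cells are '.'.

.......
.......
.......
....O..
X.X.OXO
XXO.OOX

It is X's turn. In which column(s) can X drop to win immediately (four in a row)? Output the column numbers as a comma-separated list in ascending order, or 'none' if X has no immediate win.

Answer: none

Derivation:
col 0: drop X → no win
col 1: drop X → no win
col 2: drop X → no win
col 3: drop X → no win
col 4: drop X → no win
col 5: drop X → no win
col 6: drop X → no win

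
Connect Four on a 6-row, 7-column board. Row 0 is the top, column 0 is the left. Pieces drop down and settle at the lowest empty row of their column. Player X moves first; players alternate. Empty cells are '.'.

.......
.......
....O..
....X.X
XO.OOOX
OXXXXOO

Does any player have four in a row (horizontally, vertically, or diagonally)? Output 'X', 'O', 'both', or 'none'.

X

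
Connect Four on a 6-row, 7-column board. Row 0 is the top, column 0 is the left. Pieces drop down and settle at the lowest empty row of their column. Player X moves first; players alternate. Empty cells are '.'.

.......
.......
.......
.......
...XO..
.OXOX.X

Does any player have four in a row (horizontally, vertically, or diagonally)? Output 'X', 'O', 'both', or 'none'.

none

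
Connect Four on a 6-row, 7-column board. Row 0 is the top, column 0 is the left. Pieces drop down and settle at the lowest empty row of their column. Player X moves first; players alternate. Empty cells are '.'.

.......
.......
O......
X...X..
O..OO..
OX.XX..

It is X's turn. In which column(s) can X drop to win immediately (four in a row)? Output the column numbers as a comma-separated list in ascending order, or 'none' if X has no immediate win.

Answer: 2

Derivation:
col 0: drop X → no win
col 1: drop X → no win
col 2: drop X → WIN!
col 3: drop X → no win
col 4: drop X → no win
col 5: drop X → no win
col 6: drop X → no win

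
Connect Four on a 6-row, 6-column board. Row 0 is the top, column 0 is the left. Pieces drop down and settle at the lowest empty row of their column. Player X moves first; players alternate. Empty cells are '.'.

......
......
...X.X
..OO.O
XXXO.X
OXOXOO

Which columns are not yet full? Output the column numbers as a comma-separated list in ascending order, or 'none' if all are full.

col 0: top cell = '.' → open
col 1: top cell = '.' → open
col 2: top cell = '.' → open
col 3: top cell = '.' → open
col 4: top cell = '.' → open
col 5: top cell = '.' → open

Answer: 0,1,2,3,4,5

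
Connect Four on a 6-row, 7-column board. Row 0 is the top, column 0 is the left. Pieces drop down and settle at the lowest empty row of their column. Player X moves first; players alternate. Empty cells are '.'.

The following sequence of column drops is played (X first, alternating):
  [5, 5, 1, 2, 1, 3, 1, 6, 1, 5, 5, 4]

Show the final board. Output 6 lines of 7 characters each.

Move 1: X drops in col 5, lands at row 5
Move 2: O drops in col 5, lands at row 4
Move 3: X drops in col 1, lands at row 5
Move 4: O drops in col 2, lands at row 5
Move 5: X drops in col 1, lands at row 4
Move 6: O drops in col 3, lands at row 5
Move 7: X drops in col 1, lands at row 3
Move 8: O drops in col 6, lands at row 5
Move 9: X drops in col 1, lands at row 2
Move 10: O drops in col 5, lands at row 3
Move 11: X drops in col 5, lands at row 2
Move 12: O drops in col 4, lands at row 5

Answer: .......
.......
.X...X.
.X...O.
.X...O.
.XOOOXO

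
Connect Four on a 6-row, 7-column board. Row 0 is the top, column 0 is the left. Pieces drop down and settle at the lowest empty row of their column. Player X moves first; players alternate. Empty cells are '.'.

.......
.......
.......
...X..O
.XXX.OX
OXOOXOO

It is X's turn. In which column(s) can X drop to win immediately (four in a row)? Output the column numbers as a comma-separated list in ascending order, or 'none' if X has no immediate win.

col 0: drop X → WIN!
col 1: drop X → no win
col 2: drop X → no win
col 3: drop X → no win
col 4: drop X → WIN!
col 5: drop X → no win
col 6: drop X → no win

Answer: 0,4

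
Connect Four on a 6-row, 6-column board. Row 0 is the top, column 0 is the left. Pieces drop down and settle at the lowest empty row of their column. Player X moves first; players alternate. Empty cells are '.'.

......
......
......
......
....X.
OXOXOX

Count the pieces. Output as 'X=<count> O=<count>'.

X=4 O=3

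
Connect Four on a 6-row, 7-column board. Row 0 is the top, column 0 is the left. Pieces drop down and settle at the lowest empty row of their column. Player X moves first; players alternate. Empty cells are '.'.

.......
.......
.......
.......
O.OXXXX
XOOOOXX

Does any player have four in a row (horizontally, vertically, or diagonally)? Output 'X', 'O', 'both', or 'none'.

both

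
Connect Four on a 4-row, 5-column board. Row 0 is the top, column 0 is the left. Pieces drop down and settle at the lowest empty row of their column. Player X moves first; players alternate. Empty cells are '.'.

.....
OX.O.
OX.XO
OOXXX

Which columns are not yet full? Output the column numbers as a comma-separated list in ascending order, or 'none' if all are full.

Answer: 0,1,2,3,4

Derivation:
col 0: top cell = '.' → open
col 1: top cell = '.' → open
col 2: top cell = '.' → open
col 3: top cell = '.' → open
col 4: top cell = '.' → open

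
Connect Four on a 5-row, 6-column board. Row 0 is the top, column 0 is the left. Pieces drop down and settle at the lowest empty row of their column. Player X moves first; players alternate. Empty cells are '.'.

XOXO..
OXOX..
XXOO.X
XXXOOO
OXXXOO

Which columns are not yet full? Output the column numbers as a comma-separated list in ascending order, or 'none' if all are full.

col 0: top cell = 'X' → FULL
col 1: top cell = 'O' → FULL
col 2: top cell = 'X' → FULL
col 3: top cell = 'O' → FULL
col 4: top cell = '.' → open
col 5: top cell = '.' → open

Answer: 4,5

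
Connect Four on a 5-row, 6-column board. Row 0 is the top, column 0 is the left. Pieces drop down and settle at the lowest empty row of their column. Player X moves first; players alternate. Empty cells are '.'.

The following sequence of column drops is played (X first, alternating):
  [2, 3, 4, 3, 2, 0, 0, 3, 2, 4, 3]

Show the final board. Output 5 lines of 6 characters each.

Move 1: X drops in col 2, lands at row 4
Move 2: O drops in col 3, lands at row 4
Move 3: X drops in col 4, lands at row 4
Move 4: O drops in col 3, lands at row 3
Move 5: X drops in col 2, lands at row 3
Move 6: O drops in col 0, lands at row 4
Move 7: X drops in col 0, lands at row 3
Move 8: O drops in col 3, lands at row 2
Move 9: X drops in col 2, lands at row 2
Move 10: O drops in col 4, lands at row 3
Move 11: X drops in col 3, lands at row 1

Answer: ......
...X..
..XO..
X.XOO.
O.XOX.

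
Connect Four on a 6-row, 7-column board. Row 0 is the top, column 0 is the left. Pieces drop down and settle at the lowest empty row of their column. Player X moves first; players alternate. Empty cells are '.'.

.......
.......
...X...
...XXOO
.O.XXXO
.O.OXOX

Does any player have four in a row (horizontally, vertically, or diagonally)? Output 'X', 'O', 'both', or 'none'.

X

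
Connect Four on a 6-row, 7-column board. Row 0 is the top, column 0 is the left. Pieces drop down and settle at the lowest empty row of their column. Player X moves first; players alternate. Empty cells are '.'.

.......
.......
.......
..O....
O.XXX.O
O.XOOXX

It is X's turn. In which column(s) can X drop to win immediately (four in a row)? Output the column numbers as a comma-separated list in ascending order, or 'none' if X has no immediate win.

Answer: 5

Derivation:
col 0: drop X → no win
col 1: drop X → no win
col 2: drop X → no win
col 3: drop X → no win
col 4: drop X → no win
col 5: drop X → WIN!
col 6: drop X → no win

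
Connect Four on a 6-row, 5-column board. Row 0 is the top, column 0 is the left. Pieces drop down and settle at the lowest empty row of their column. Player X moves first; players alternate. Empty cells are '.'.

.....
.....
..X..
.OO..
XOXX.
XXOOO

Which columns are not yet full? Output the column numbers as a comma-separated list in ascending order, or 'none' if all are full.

Answer: 0,1,2,3,4

Derivation:
col 0: top cell = '.' → open
col 1: top cell = '.' → open
col 2: top cell = '.' → open
col 3: top cell = '.' → open
col 4: top cell = '.' → open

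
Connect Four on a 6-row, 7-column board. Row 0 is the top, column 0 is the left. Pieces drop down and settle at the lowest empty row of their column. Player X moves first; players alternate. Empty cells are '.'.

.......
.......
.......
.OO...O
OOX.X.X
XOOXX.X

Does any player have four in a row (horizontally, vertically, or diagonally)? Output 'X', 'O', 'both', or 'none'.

none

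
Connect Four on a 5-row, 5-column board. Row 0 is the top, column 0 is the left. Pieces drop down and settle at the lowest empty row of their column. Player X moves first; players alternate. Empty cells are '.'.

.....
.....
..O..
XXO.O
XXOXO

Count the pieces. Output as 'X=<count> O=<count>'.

X=5 O=5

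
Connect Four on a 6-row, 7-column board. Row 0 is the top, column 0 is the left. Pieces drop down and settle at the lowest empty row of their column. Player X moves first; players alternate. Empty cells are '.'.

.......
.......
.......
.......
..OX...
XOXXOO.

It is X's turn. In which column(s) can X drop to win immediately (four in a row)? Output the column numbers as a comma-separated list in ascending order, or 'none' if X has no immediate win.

Answer: none

Derivation:
col 0: drop X → no win
col 1: drop X → no win
col 2: drop X → no win
col 3: drop X → no win
col 4: drop X → no win
col 5: drop X → no win
col 6: drop X → no win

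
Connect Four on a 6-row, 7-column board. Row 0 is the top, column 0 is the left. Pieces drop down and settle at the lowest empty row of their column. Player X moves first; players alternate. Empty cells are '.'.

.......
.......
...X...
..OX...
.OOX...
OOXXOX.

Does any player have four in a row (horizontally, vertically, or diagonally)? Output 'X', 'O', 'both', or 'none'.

X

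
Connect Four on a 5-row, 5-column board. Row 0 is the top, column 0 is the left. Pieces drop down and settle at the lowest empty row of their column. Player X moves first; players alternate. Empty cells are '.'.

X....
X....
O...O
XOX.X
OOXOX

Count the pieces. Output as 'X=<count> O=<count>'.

X=7 O=6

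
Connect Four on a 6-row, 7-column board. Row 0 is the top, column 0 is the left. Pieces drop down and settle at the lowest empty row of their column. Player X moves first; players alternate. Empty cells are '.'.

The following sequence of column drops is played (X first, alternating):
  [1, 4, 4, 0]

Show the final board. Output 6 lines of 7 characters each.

Answer: .......
.......
.......
.......
....X..
OX..O..

Derivation:
Move 1: X drops in col 1, lands at row 5
Move 2: O drops in col 4, lands at row 5
Move 3: X drops in col 4, lands at row 4
Move 4: O drops in col 0, lands at row 5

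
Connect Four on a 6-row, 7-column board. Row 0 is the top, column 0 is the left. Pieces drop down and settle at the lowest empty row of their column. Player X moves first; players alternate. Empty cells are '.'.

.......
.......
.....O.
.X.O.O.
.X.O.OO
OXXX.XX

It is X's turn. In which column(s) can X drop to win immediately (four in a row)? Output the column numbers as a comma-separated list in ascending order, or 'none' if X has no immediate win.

col 0: drop X → no win
col 1: drop X → WIN!
col 2: drop X → no win
col 3: drop X → no win
col 4: drop X → WIN!
col 5: drop X → no win
col 6: drop X → no win

Answer: 1,4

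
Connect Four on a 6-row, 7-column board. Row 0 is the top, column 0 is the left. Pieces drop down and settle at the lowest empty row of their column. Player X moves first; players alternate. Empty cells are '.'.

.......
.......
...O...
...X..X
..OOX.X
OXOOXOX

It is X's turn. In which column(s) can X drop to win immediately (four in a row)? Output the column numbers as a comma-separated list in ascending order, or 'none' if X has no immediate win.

Answer: 6

Derivation:
col 0: drop X → no win
col 1: drop X → no win
col 2: drop X → no win
col 3: drop X → no win
col 4: drop X → no win
col 5: drop X → no win
col 6: drop X → WIN!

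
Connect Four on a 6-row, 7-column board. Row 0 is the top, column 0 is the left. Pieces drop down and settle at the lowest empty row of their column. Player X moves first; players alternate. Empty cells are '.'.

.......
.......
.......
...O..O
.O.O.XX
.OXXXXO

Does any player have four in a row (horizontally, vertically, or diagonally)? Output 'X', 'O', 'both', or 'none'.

X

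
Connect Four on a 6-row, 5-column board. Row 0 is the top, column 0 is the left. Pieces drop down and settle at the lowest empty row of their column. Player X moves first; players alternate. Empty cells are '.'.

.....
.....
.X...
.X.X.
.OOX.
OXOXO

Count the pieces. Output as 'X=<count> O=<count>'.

X=6 O=5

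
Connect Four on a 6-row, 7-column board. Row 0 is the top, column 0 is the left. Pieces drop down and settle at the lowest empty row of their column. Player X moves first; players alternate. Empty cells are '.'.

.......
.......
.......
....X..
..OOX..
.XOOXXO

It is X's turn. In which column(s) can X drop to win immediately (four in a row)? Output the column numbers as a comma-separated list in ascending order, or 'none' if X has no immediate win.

Answer: 4

Derivation:
col 0: drop X → no win
col 1: drop X → no win
col 2: drop X → no win
col 3: drop X → no win
col 4: drop X → WIN!
col 5: drop X → no win
col 6: drop X → no win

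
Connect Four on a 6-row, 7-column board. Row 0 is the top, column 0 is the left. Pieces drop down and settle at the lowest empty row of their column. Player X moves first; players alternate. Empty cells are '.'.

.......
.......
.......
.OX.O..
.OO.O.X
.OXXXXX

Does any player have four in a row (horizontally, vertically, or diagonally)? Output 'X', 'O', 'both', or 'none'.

X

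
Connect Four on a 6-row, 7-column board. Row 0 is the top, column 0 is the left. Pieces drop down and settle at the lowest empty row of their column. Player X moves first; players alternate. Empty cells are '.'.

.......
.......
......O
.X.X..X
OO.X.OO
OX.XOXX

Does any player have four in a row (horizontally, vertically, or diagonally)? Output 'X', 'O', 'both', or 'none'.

none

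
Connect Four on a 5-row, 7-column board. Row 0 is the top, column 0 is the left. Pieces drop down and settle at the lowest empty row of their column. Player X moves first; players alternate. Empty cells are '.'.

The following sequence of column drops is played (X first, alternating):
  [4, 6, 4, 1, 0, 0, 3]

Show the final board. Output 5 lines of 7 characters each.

Move 1: X drops in col 4, lands at row 4
Move 2: O drops in col 6, lands at row 4
Move 3: X drops in col 4, lands at row 3
Move 4: O drops in col 1, lands at row 4
Move 5: X drops in col 0, lands at row 4
Move 6: O drops in col 0, lands at row 3
Move 7: X drops in col 3, lands at row 4

Answer: .......
.......
.......
O...X..
XO.XX.O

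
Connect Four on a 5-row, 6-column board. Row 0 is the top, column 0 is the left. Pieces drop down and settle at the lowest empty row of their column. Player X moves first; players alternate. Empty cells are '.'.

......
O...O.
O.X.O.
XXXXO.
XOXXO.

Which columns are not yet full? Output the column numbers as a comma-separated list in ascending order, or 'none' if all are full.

col 0: top cell = '.' → open
col 1: top cell = '.' → open
col 2: top cell = '.' → open
col 3: top cell = '.' → open
col 4: top cell = '.' → open
col 5: top cell = '.' → open

Answer: 0,1,2,3,4,5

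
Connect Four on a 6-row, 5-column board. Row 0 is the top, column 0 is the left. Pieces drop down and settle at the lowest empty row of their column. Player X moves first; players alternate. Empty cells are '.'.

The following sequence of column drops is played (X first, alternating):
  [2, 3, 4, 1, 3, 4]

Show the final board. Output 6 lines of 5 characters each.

Move 1: X drops in col 2, lands at row 5
Move 2: O drops in col 3, lands at row 5
Move 3: X drops in col 4, lands at row 5
Move 4: O drops in col 1, lands at row 5
Move 5: X drops in col 3, lands at row 4
Move 6: O drops in col 4, lands at row 4

Answer: .....
.....
.....
.....
...XO
.OXOX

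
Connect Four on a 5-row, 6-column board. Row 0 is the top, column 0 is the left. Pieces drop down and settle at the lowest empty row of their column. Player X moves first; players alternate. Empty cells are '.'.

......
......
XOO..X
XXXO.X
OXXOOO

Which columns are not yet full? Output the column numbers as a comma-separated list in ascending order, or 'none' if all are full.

col 0: top cell = '.' → open
col 1: top cell = '.' → open
col 2: top cell = '.' → open
col 3: top cell = '.' → open
col 4: top cell = '.' → open
col 5: top cell = '.' → open

Answer: 0,1,2,3,4,5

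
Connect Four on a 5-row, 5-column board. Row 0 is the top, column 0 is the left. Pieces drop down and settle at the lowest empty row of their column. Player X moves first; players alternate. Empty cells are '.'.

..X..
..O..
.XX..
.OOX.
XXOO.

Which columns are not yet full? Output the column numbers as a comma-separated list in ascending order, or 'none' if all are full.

col 0: top cell = '.' → open
col 1: top cell = '.' → open
col 2: top cell = 'X' → FULL
col 3: top cell = '.' → open
col 4: top cell = '.' → open

Answer: 0,1,3,4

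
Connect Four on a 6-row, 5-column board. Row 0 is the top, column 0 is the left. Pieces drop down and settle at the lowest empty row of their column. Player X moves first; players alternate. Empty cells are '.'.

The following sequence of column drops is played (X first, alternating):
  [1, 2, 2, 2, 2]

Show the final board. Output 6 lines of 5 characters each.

Answer: .....
.....
..X..
..O..
..X..
.XO..

Derivation:
Move 1: X drops in col 1, lands at row 5
Move 2: O drops in col 2, lands at row 5
Move 3: X drops in col 2, lands at row 4
Move 4: O drops in col 2, lands at row 3
Move 5: X drops in col 2, lands at row 2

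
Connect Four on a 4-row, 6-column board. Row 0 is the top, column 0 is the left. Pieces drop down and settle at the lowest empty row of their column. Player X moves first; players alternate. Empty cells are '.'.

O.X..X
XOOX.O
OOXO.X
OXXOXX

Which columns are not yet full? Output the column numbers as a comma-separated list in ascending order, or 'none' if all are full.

col 0: top cell = 'O' → FULL
col 1: top cell = '.' → open
col 2: top cell = 'X' → FULL
col 3: top cell = '.' → open
col 4: top cell = '.' → open
col 5: top cell = 'X' → FULL

Answer: 1,3,4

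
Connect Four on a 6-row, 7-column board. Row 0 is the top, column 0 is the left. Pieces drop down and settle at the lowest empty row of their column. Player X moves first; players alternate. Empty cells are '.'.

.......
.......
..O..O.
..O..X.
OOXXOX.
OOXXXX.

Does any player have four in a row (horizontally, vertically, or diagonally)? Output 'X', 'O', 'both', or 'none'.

X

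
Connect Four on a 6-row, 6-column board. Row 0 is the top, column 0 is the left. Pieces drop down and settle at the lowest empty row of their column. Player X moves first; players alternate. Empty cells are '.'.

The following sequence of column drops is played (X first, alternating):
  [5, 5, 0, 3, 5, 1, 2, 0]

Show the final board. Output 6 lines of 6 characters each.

Move 1: X drops in col 5, lands at row 5
Move 2: O drops in col 5, lands at row 4
Move 3: X drops in col 0, lands at row 5
Move 4: O drops in col 3, lands at row 5
Move 5: X drops in col 5, lands at row 3
Move 6: O drops in col 1, lands at row 5
Move 7: X drops in col 2, lands at row 5
Move 8: O drops in col 0, lands at row 4

Answer: ......
......
......
.....X
O....O
XOXO.X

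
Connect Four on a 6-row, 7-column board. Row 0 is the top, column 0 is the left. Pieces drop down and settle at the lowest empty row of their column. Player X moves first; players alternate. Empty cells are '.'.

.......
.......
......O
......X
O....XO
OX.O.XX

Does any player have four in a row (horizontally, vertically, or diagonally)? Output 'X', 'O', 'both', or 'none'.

none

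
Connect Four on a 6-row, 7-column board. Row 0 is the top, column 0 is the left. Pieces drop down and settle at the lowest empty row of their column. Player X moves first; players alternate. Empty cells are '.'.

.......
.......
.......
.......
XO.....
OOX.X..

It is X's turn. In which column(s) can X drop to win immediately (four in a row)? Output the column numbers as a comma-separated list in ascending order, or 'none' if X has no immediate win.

Answer: none

Derivation:
col 0: drop X → no win
col 1: drop X → no win
col 2: drop X → no win
col 3: drop X → no win
col 4: drop X → no win
col 5: drop X → no win
col 6: drop X → no win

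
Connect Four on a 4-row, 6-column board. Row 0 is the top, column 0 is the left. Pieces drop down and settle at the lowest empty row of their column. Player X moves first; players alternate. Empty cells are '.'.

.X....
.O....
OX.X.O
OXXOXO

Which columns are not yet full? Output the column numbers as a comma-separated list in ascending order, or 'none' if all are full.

col 0: top cell = '.' → open
col 1: top cell = 'X' → FULL
col 2: top cell = '.' → open
col 3: top cell = '.' → open
col 4: top cell = '.' → open
col 5: top cell = '.' → open

Answer: 0,2,3,4,5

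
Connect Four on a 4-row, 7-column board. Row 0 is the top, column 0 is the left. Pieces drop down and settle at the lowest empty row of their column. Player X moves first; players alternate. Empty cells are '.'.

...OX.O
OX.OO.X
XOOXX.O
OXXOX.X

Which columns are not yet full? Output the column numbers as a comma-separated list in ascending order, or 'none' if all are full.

col 0: top cell = '.' → open
col 1: top cell = '.' → open
col 2: top cell = '.' → open
col 3: top cell = 'O' → FULL
col 4: top cell = 'X' → FULL
col 5: top cell = '.' → open
col 6: top cell = 'O' → FULL

Answer: 0,1,2,5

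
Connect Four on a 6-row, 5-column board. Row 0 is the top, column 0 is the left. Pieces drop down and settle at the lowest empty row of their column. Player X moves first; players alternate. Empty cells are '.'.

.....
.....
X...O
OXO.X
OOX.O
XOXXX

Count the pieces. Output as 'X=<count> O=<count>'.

X=8 O=7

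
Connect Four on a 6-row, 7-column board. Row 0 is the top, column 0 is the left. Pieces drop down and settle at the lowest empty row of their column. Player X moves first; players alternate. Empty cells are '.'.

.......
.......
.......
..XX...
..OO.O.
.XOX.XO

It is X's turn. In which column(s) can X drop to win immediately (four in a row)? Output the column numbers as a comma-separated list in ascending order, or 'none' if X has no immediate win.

Answer: none

Derivation:
col 0: drop X → no win
col 1: drop X → no win
col 2: drop X → no win
col 3: drop X → no win
col 4: drop X → no win
col 5: drop X → no win
col 6: drop X → no win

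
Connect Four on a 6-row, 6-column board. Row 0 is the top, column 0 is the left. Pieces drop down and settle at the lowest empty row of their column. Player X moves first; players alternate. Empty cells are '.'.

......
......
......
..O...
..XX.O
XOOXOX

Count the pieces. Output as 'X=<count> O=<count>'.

X=5 O=5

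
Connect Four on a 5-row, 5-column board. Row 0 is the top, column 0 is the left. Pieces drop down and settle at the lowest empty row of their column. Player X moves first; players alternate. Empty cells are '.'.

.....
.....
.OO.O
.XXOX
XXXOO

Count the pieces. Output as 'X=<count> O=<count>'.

X=6 O=6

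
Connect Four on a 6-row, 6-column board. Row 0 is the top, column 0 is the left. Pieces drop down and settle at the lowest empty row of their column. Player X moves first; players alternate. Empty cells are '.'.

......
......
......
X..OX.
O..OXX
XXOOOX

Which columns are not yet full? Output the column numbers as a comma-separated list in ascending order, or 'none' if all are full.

col 0: top cell = '.' → open
col 1: top cell = '.' → open
col 2: top cell = '.' → open
col 3: top cell = '.' → open
col 4: top cell = '.' → open
col 5: top cell = '.' → open

Answer: 0,1,2,3,4,5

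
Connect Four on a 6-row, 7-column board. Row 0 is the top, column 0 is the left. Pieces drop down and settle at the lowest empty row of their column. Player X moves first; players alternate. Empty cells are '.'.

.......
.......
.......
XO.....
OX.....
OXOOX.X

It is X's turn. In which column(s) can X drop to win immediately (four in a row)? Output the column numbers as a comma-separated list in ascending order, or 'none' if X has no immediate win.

col 0: drop X → no win
col 1: drop X → no win
col 2: drop X → no win
col 3: drop X → no win
col 4: drop X → no win
col 5: drop X → no win
col 6: drop X → no win

Answer: none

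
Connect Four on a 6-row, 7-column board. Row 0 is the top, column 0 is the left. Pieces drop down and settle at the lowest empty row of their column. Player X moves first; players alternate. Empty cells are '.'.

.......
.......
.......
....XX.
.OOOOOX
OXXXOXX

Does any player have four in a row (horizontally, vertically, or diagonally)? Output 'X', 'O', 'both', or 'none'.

O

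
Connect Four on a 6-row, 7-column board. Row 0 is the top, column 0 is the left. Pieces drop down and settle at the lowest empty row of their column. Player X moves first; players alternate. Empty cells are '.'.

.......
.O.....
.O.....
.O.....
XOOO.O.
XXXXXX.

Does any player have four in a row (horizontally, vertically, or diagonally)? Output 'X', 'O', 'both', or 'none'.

both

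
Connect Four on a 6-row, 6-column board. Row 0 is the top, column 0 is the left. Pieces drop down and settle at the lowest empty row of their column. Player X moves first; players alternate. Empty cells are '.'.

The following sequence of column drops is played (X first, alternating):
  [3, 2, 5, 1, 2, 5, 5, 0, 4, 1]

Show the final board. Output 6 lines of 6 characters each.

Move 1: X drops in col 3, lands at row 5
Move 2: O drops in col 2, lands at row 5
Move 3: X drops in col 5, lands at row 5
Move 4: O drops in col 1, lands at row 5
Move 5: X drops in col 2, lands at row 4
Move 6: O drops in col 5, lands at row 4
Move 7: X drops in col 5, lands at row 3
Move 8: O drops in col 0, lands at row 5
Move 9: X drops in col 4, lands at row 5
Move 10: O drops in col 1, lands at row 4

Answer: ......
......
......
.....X
.OX..O
OOOXXX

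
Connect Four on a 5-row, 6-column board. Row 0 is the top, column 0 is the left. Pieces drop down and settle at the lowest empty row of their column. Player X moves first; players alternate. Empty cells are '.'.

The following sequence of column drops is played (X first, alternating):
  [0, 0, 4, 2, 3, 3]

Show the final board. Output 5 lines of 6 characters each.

Answer: ......
......
......
O..O..
X.OXX.

Derivation:
Move 1: X drops in col 0, lands at row 4
Move 2: O drops in col 0, lands at row 3
Move 3: X drops in col 4, lands at row 4
Move 4: O drops in col 2, lands at row 4
Move 5: X drops in col 3, lands at row 4
Move 6: O drops in col 3, lands at row 3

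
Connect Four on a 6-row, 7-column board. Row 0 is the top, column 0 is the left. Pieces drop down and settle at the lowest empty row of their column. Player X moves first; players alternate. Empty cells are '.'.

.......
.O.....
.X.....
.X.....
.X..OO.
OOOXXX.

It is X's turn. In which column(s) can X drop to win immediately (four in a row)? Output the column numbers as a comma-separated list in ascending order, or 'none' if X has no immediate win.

Answer: 6

Derivation:
col 0: drop X → no win
col 1: drop X → no win
col 2: drop X → no win
col 3: drop X → no win
col 4: drop X → no win
col 5: drop X → no win
col 6: drop X → WIN!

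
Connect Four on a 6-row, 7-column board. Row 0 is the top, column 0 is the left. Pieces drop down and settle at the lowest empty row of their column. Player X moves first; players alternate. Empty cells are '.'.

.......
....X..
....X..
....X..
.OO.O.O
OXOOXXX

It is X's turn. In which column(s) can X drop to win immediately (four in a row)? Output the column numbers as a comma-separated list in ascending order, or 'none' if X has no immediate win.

col 0: drop X → no win
col 1: drop X → no win
col 2: drop X → no win
col 3: drop X → no win
col 4: drop X → WIN!
col 5: drop X → no win
col 6: drop X → no win

Answer: 4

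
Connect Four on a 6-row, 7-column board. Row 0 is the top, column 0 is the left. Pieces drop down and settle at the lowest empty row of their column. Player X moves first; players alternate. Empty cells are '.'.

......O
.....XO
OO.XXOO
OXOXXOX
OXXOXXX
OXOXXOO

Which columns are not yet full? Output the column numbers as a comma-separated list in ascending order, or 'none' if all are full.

col 0: top cell = '.' → open
col 1: top cell = '.' → open
col 2: top cell = '.' → open
col 3: top cell = '.' → open
col 4: top cell = '.' → open
col 5: top cell = '.' → open
col 6: top cell = 'O' → FULL

Answer: 0,1,2,3,4,5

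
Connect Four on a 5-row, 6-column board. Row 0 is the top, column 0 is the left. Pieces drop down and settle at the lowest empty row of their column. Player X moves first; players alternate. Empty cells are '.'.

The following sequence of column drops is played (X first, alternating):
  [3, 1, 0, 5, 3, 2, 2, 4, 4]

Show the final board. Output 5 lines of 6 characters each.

Move 1: X drops in col 3, lands at row 4
Move 2: O drops in col 1, lands at row 4
Move 3: X drops in col 0, lands at row 4
Move 4: O drops in col 5, lands at row 4
Move 5: X drops in col 3, lands at row 3
Move 6: O drops in col 2, lands at row 4
Move 7: X drops in col 2, lands at row 3
Move 8: O drops in col 4, lands at row 4
Move 9: X drops in col 4, lands at row 3

Answer: ......
......
......
..XXX.
XOOXOO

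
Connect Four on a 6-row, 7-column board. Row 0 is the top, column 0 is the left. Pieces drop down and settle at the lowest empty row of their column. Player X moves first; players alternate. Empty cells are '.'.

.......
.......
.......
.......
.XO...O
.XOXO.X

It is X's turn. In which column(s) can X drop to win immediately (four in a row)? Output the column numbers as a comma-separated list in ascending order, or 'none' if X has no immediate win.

Answer: none

Derivation:
col 0: drop X → no win
col 1: drop X → no win
col 2: drop X → no win
col 3: drop X → no win
col 4: drop X → no win
col 5: drop X → no win
col 6: drop X → no win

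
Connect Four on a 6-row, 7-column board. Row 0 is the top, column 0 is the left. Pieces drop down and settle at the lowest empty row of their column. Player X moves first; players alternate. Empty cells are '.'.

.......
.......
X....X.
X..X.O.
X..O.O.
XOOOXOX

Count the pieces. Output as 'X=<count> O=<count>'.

X=8 O=7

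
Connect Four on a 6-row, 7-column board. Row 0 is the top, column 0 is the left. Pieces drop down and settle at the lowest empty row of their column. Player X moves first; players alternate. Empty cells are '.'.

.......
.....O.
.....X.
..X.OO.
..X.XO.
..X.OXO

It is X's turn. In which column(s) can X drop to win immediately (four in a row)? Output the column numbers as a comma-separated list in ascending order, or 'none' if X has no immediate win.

Answer: 2

Derivation:
col 0: drop X → no win
col 1: drop X → no win
col 2: drop X → WIN!
col 3: drop X → no win
col 4: drop X → no win
col 5: drop X → no win
col 6: drop X → no win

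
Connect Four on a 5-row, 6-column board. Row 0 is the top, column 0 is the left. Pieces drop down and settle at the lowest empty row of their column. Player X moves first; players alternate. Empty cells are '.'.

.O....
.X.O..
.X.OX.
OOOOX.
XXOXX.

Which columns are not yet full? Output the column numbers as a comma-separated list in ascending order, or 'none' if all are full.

Answer: 0,2,3,4,5

Derivation:
col 0: top cell = '.' → open
col 1: top cell = 'O' → FULL
col 2: top cell = '.' → open
col 3: top cell = '.' → open
col 4: top cell = '.' → open
col 5: top cell = '.' → open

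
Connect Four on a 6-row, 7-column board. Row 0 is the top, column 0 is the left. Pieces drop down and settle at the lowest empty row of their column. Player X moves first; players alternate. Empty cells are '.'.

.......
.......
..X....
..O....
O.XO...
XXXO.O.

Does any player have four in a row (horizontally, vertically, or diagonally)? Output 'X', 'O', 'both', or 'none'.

none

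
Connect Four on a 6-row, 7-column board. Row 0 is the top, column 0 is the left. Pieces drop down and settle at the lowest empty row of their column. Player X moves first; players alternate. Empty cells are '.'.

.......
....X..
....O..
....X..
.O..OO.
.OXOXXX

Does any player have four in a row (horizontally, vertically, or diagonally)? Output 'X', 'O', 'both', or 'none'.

none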